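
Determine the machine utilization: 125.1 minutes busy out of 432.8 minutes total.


Utilization = busy / total × 100
= 125.1 / 432.8 × 100
= 28.9%


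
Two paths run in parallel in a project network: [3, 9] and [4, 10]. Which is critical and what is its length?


Path A: 3 + 9 = 12
Path B: 4 + 10 = 14
Critical path = longest = max(12, 14)
= 14 (Path B)


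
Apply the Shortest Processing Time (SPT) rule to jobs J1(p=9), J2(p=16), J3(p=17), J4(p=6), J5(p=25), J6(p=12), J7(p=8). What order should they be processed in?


SPT: sort by shortest processing time
  J4: p=6
  J7: p=8
  J1: p=9
  J6: p=12
  J2: p=16
  J3: p=17
  J5: p=25
Order: J4 → J7 → J1 → J6 → J2 → J3 → J5


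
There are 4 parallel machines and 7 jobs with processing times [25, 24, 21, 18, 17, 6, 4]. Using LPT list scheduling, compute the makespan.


Jobs (LPT sorted): [25, 24, 21, 18, 17, 6, 4]
Machines: 4
  J=25 → Machine 1 (load: 0+25=25)
  J=24 → Machine 2 (load: 0+24=24)
  J=21 → Machine 3 (load: 0+21=21)
  J=18 → Machine 4 (load: 0+18=18)
  J=17 → Machine 4 (load: 18+17=35)
  J=6 → Machine 3 (load: 21+6=27)
  J=4 → Machine 2 (load: 24+4=28)
Machine loads: [25, 28, 27, 35]
Makespan = max = 35 time units


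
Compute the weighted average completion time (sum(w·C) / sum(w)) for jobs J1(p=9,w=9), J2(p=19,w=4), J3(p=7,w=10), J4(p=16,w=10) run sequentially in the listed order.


Completion times:
  J1: C=9, w×C=9×9=81
  J2: C=28, w×C=4×28=112
  J3: C=35, w×C=10×35=350
  J4: C=51, w×C=10×51=510
Sum w×C = 1053
Sum w = 33
Weighted avg = 1053/33
= 31.91


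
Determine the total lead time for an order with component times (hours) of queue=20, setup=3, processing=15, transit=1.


Lead time = queue + setup + processing + transit
= 20 + 3 + 15 + 1
= 39 hours


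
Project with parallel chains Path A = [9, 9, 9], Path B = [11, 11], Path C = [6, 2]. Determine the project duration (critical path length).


Path A: 9 + 9 + 9 = 27
Path B: 11 + 11 = 22
Path C: 6 + 2 = 8
Critical path = longest = max(27, 22, 8)
= 27 (Path A)


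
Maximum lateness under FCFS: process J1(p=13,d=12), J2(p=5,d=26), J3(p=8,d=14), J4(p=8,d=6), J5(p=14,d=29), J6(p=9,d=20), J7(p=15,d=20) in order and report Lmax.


Lateness per job (L = C - d):
  J1: C=13, d=12, L=1
  J2: C=18, d=26, L=-8
  J3: C=26, d=14, L=12
  J4: C=34, d=6, L=28
  J5: C=48, d=29, L=19
  J6: C=57, d=20, L=37
  J7: C=72, d=20, L=52
Lmax = max(1, -8, 12, 28, 19, 37, 52)
= 52


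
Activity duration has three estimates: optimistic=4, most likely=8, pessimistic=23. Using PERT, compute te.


te = (o + 4m + p) / 6
= (4 + 4×8 + 23) / 6
= (4 + 32 + 23) / 6
= 59 / 6
= 9.83


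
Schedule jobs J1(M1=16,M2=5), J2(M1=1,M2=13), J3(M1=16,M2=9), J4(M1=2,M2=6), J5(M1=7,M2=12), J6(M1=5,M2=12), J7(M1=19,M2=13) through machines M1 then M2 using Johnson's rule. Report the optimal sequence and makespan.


Johnson's rule:
Group 1 (M1≤M2, sort by M1): ['J2', 'J4', 'J6', 'J5']
Group 2 (M1>M2, sort desc M2): ['J7', 'J3', 'J1']
Sequence: J2 → J4 → J6 → J5 → J7 → J3 → J1
Makespan calculation:
  J2: M1 done=1, M2 done=14
  J4: M1 done=3, M2 done=20
  J6: M1 done=8, M2 done=32
  J5: M1 done=15, M2 done=44
  J7: M1 done=34, M2 done=57
  J3: M1 done=50, M2 done=66
  J1: M1 done=66, M2 done=71
= Sequence: J2 → J4 → J6 → J5 → J7 → J3 → J1, Makespan: 71


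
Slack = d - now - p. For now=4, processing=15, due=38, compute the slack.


Slack = due - current_time - processing
= 38 - 4 - 15
= 19


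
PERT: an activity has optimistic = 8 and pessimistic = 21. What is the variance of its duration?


σ² = ((p - o) / 6)² = (p - o)² / 36
= (21 - 8)² / 36
= 13² / 36
= 169 / 36
= 4.6944


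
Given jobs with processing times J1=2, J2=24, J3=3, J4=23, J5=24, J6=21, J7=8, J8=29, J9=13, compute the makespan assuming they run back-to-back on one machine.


Sequential makespan: sum all processing times
= 2 + 24 + 3 + 23 + 24 + 21 + 8 + 29 + 13
= 147 time units


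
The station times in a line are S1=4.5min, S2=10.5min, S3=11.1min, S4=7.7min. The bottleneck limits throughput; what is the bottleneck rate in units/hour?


Bottleneck = longest station time
Station times: [4.5, 10.5, 11.1, 7.7]
Max = 11.1 min
Rate = 60 / 11.1
= 5.41 units/hour (bottleneck: 11.1min)


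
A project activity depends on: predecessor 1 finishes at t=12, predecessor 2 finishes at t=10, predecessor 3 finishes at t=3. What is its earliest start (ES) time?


ES = max of all predecessor completion times
Predecessors: [12, 10, 3]
ES = max(12, 10, 3)
= 12


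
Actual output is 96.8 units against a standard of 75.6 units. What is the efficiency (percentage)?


Efficiency = (actual / standard) × 100
= (96.8 / 75.6) × 100
= 128.0%


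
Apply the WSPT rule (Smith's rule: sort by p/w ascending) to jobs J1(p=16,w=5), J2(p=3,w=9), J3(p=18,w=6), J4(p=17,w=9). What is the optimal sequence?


WSPT (Smith's rule): sort by p/w ascending
  J2: p/w = 3/9 = 0.333
  J4: p/w = 17/9 = 1.889
  J3: p/w = 18/6 = 3.000
  J1: p/w = 16/5 = 3.200
Order: J2 → J4 → J3 → J1


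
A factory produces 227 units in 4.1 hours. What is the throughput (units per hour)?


Throughput = units / time
= 227 / 4.1
= 55.4 units/hour


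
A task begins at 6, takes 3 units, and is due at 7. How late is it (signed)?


Completion = 6 + 3 = 9
Lateness = C - d = 9 - 7
= 2


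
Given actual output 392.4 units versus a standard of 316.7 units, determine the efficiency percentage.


Efficiency = (actual / standard) × 100
= (392.4 / 316.7) × 100
= 123.9%


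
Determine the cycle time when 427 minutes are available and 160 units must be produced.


Cycle time = available time / demand
= 427 / 160
= 2.67 min/unit


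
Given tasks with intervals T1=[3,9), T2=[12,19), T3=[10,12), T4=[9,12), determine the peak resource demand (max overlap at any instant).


Check each time point for overlaps:
  t=10: 2 tasks active (T3, T4)
Max concurrent = 2


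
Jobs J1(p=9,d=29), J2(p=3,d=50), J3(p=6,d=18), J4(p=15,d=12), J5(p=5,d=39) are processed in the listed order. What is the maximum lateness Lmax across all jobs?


Lateness per job (L = C - d):
  J1: C=9, d=29, L=-20
  J2: C=12, d=50, L=-38
  J3: C=18, d=18, L=0
  J4: C=33, d=12, L=21
  J5: C=38, d=39, L=-1
Lmax = max(-20, -38, 0, 21, -1)
= 21


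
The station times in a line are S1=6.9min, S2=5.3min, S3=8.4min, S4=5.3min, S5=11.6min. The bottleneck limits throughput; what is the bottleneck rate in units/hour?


Bottleneck = longest station time
Station times: [6.9, 5.3, 8.4, 5.3, 11.6]
Max = 11.6 min
Rate = 60 / 11.6
= 5.17 units/hour (bottleneck: 11.6min)


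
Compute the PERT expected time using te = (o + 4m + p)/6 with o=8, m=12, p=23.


te = (o + 4m + p) / 6
= (8 + 4×12 + 23) / 6
= (8 + 48 + 23) / 6
= 79 / 6
= 13.17


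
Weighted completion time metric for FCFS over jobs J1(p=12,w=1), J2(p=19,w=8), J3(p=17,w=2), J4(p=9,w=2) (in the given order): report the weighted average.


Completion times:
  J1: C=12, w×C=1×12=12
  J2: C=31, w×C=8×31=248
  J3: C=48, w×C=2×48=96
  J4: C=57, w×C=2×57=114
Sum w×C = 470
Sum w = 13
Weighted avg = 470/13
= 36.15


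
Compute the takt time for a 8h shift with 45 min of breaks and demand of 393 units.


Available = 8×60 - 45 = 435 min
Takt time = 435 / 393
= 1.11 min/unit


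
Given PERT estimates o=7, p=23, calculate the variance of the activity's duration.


σ² = ((p - o) / 6)² = (p - o)² / 36
= (23 - 7)² / 36
= 16² / 36
= 256 / 36
= 7.1111


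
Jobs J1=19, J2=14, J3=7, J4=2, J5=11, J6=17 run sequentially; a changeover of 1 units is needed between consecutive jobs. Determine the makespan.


Makespan = Σ processing + (n-1) × setup
= (19 + 14 + 7 + 2 + 11 + 17) + (6-1)×1
= 70 + 5
= 75 time units


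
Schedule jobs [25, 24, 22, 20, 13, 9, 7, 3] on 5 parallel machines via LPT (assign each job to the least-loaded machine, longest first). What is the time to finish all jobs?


Jobs (LPT sorted): [25, 24, 22, 20, 13, 9, 7, 3]
Machines: 5
  J=25 → Machine 1 (load: 0+25=25)
  J=24 → Machine 2 (load: 0+24=24)
  J=22 → Machine 3 (load: 0+22=22)
  J=20 → Machine 4 (load: 0+20=20)
  J=13 → Machine 5 (load: 0+13=13)
  J=9 → Machine 5 (load: 13+9=22)
  J=7 → Machine 4 (load: 20+7=27)
  J=3 → Machine 3 (load: 22+3=25)
Machine loads: [25, 24, 25, 27, 22]
Makespan = max = 27 time units


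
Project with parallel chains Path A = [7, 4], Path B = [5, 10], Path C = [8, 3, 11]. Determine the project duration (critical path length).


Path A: 7 + 4 = 11
Path B: 5 + 10 = 15
Path C: 8 + 3 + 11 = 22
Critical path = longest = max(11, 15, 22)
= 22 (Path C)


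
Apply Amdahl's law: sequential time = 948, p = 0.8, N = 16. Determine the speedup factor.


Amdahl's law: T_p = T × ((1-p) + p/N)
= 948 × ((1-0.8) + 0.8/16)
= 948 × (0.20 + 0.0500)
= 948 × 0.2500
= 237.00
Speedup = 948/237.00
= 4.00×


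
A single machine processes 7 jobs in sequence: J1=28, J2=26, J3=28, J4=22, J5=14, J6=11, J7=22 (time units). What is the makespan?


Sequential makespan: sum all processing times
= 28 + 26 + 28 + 22 + 14 + 11 + 22
= 151 time units


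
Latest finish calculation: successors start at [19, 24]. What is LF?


LF = min of all successor start times
Successors start at: [19, 24]
LF = min(19, 24)
= 19


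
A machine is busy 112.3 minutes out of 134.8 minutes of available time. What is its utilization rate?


Utilization = busy / total × 100
= 112.3 / 134.8 × 100
= 83.3%


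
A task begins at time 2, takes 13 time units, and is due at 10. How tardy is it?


Completion = start + processing = 2 + 13 = 15
Tardiness = max(0, C - d) = max(0, 15 - 10)
= max(0, 5)
= 5


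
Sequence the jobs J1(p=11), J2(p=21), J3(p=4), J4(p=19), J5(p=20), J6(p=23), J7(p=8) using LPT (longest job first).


LPT: sort by longest processing time first
  J6: p=23
  J2: p=21
  J5: p=20
  J4: p=19
  J1: p=11
  J7: p=8
  J3: p=4
Order: J6 → J2 → J5 → J4 → J1 → J7 → J3


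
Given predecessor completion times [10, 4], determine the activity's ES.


ES = max of all predecessor completion times
Predecessors: [10, 4]
ES = max(10, 4)
= 10


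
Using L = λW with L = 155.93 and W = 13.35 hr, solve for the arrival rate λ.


Little's law: L = λW → λ = L / W
= 155.93 / 13.35
= 11.68 per hour


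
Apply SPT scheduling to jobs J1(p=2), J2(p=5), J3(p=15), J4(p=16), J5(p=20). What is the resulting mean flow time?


SPT order: J1 → J2 → J3 → J4 → J5
Completion times:
  J1: C=2
  J2: C=7
  J3: C=22
  J4: C=38
  J5: C=58
Sum = 127, n = 5
Mean flow = 127/5
= 25.40


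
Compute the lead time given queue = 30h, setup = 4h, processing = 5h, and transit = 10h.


Lead time = queue + setup + processing + transit
= 30 + 4 + 5 + 10
= 49 hours


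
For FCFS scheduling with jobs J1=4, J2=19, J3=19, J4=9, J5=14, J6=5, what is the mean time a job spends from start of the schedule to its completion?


Completion times:
  J1: completes at 4
  J2: completes at 23
  J3: completes at 42
  J4: completes at 51
  J5: completes at 65
  J6: completes at 70
Sum = 255
Average = 255/6
= 42.50


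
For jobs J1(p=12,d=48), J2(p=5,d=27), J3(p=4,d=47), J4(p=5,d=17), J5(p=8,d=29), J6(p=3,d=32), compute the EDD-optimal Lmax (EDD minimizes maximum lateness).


EDD order: J4 → J2 → J5 → J6 → J3 → J1
Completion and lateness:
  J4: C=5, d=17, L=5-17=-12
  J2: C=10, d=27, L=10-27=-17
  J5: C=18, d=29, L=18-29=-11
  J6: C=21, d=32, L=21-32=-11
  J3: C=25, d=47, L=25-47=-22
  J1: C=37, d=48, L=37-48=-11
Lmax = max(-12, -17, -11, -11, -22, -11)
= -11


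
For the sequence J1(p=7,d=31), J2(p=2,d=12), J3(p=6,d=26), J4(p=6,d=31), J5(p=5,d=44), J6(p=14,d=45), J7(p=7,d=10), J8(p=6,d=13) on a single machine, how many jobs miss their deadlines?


Completion vs due date:
  J1: C=7, d=31 → on time
  J2: C=9, d=12 → on time
  J3: C=15, d=26 → on time
  J4: C=21, d=31 → on time
  J5: C=26, d=44 → on time
  J6: C=40, d=45 → on time
  J7: C=47, d=10 → TARDY
  J8: C=53, d=13 → TARDY
Tardy jobs: J7, J8
Count = 2


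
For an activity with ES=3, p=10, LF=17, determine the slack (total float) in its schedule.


EF = ES + duration = 3 + 10 = 13
LS = LF - duration = 17 - 10 = 7
Total Float = LF - EF = 17 - 13
(or LS - ES = 7 - 3)
= 4


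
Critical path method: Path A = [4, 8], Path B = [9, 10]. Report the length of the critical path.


Path A: 4 + 8 = 12
Path B: 9 + 10 = 19
Critical path = longest = max(12, 19)
= 19 (Path B)


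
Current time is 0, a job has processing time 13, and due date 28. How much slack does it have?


Slack = due - current_time - processing
= 28 - 0 - 13
= 15


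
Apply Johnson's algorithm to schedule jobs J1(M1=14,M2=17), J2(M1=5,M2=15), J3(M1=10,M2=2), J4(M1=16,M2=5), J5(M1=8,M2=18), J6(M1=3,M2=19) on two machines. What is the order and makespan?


Johnson's rule:
Group 1 (M1≤M2, sort by M1): ['J6', 'J2', 'J5', 'J1']
Group 2 (M1>M2, sort desc M2): ['J4', 'J3']
Sequence: J6 → J2 → J5 → J1 → J4 → J3
Makespan calculation:
  J6: M1 done=3, M2 done=22
  J2: M1 done=8, M2 done=37
  J5: M1 done=16, M2 done=55
  J1: M1 done=30, M2 done=72
  J4: M1 done=46, M2 done=77
  J3: M1 done=56, M2 done=79
= Sequence: J6 → J2 → J5 → J1 → J4 → J3, Makespan: 79


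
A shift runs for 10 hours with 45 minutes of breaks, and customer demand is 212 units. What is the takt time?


Available = 10×60 - 45 = 555 min
Takt time = 555 / 212
= 2.62 min/unit


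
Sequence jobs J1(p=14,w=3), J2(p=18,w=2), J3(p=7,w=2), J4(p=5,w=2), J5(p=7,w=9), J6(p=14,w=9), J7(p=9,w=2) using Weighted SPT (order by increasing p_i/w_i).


WSPT (Smith's rule): sort by p/w ascending
  J5: p/w = 7/9 = 0.778
  J6: p/w = 14/9 = 1.556
  J4: p/w = 5/2 = 2.500
  J3: p/w = 7/2 = 3.500
  J7: p/w = 9/2 = 4.500
  J1: p/w = 14/3 = 4.667
  J2: p/w = 18/2 = 9.000
Order: J5 → J6 → J4 → J3 → J7 → J1 → J2


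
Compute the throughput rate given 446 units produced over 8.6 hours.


Throughput = units / time
= 446 / 8.6
= 51.9 units/hour


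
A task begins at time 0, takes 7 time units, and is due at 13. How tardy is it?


Completion = start + processing = 0 + 7 = 7
Tardiness = max(0, C - d) = max(0, 7 - 13)
= max(0, -6)
= 0


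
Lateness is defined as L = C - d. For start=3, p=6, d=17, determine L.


Completion = 3 + 6 = 9
Lateness = C - d = 9 - 17
= -8


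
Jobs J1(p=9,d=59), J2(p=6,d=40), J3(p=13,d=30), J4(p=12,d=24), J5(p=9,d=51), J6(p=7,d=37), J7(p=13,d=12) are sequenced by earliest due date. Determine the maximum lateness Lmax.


EDD order: J7 → J4 → J3 → J6 → J2 → J5 → J1
Completion and lateness:
  J7: C=13, d=12, L=13-12=1
  J4: C=25, d=24, L=25-24=1
  J3: C=38, d=30, L=38-30=8
  J6: C=45, d=37, L=45-37=8
  J2: C=51, d=40, L=51-40=11
  J5: C=60, d=51, L=60-51=9
  J1: C=69, d=59, L=69-59=10
Lmax = max(1, 1, 8, 8, 11, 9, 10)
= 11


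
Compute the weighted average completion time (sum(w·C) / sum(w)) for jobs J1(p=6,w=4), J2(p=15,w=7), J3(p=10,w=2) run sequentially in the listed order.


Completion times:
  J1: C=6, w×C=4×6=24
  J2: C=21, w×C=7×21=147
  J3: C=31, w×C=2×31=62
Sum w×C = 233
Sum w = 13
Weighted avg = 233/13
= 17.92


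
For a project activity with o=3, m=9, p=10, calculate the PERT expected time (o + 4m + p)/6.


te = (o + 4m + p) / 6
= (3 + 4×9 + 10) / 6
= (3 + 36 + 10) / 6
= 49 / 6
= 8.17


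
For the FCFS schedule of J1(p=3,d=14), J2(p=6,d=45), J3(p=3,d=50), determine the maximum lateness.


Lateness per job (L = C - d):
  J1: C=3, d=14, L=-11
  J2: C=9, d=45, L=-36
  J3: C=12, d=50, L=-38
Lmax = max(-11, -36, -38)
= -11


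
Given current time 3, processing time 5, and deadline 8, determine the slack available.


Slack = due - current_time - processing
= 8 - 3 - 5
= 0


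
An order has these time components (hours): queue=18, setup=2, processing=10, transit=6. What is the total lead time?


Lead time = queue + setup + processing + transit
= 18 + 2 + 10 + 6
= 36 hours


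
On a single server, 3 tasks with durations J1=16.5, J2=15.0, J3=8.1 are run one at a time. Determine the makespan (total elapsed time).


Sequential makespan: sum all processing times
= 16.5 + 15.0 + 8.1
= 39.6 time units


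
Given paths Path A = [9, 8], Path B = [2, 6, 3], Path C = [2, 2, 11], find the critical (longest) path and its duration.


Path A: 9 + 8 = 17
Path B: 2 + 6 + 3 = 11
Path C: 2 + 2 + 11 = 15
Critical path = longest = max(17, 11, 15)
= 17 (Path A)


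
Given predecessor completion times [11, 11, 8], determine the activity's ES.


ES = max of all predecessor completion times
Predecessors: [11, 11, 8]
ES = max(11, 11, 8)
= 11


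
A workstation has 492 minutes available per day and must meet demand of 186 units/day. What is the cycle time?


Cycle time = available time / demand
= 492 / 186
= 2.65 min/unit


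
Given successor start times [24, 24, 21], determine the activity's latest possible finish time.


LF = min of all successor start times
Successors start at: [24, 24, 21]
LF = min(24, 24, 21)
= 21


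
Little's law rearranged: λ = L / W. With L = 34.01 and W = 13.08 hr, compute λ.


Little's law: L = λW → λ = L / W
= 34.01 / 13.08
= 2.60 per hour


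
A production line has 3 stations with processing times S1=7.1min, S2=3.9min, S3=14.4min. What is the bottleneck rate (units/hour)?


Bottleneck = longest station time
Station times: [7.1, 3.9, 14.4]
Max = 14.4 min
Rate = 60 / 14.4
= 4.17 units/hour (bottleneck: 14.4min)


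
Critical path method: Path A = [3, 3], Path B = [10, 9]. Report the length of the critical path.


Path A: 3 + 3 = 6
Path B: 10 + 9 = 19
Critical path = longest = max(6, 19)
= 19 (Path B)


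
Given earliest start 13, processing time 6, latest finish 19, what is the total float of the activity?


EF = ES + duration = 13 + 6 = 19
LS = LF - duration = 19 - 6 = 13
Total Float = LF - EF = 19 - 19
(or LS - ES = 13 - 13)
= 0


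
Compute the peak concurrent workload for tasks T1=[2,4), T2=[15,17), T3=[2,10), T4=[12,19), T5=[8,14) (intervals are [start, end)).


Check each time point for overlaps:
  t=2: 2 tasks active (T1, T3)
Max concurrent = 2


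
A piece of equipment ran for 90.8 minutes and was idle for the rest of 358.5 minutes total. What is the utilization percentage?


Utilization = busy / total × 100
= 90.8 / 358.5 × 100
= 25.3%


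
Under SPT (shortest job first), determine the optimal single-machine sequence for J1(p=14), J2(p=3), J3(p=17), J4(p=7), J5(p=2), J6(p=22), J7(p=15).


SPT: sort by shortest processing time
  J5: p=2
  J2: p=3
  J4: p=7
  J1: p=14
  J7: p=15
  J3: p=17
  J6: p=22
Order: J5 → J2 → J4 → J1 → J7 → J3 → J6


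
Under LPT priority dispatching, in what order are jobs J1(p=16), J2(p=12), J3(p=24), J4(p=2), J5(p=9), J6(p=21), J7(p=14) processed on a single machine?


LPT: sort by longest processing time first
  J3: p=24
  J6: p=21
  J1: p=16
  J7: p=14
  J2: p=12
  J5: p=9
  J4: p=2
Order: J3 → J6 → J1 → J7 → J2 → J5 → J4


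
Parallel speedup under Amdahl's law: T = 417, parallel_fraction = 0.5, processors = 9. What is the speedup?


Amdahl's law: T_p = T × ((1-p) + p/N)
= 417 × ((1-0.5) + 0.5/9)
= 417 × (0.50 + 0.0556)
= 417 × 0.5556
= 231.67
Speedup = 417/231.67
= 1.80×


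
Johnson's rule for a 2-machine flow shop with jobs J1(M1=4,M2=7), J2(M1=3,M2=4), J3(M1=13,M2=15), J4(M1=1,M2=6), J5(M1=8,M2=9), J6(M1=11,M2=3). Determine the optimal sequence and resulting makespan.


Johnson's rule:
Group 1 (M1≤M2, sort by M1): ['J4', 'J2', 'J1', 'J5', 'J3']
Group 2 (M1>M2, sort desc M2): ['J6']
Sequence: J4 → J2 → J1 → J5 → J3 → J6
Makespan calculation:
  J4: M1 done=1, M2 done=7
  J2: M1 done=4, M2 done=11
  J1: M1 done=8, M2 done=18
  J5: M1 done=16, M2 done=27
  J3: M1 done=29, M2 done=44
  J6: M1 done=40, M2 done=47
= Sequence: J4 → J2 → J1 → J5 → J3 → J6, Makespan: 47


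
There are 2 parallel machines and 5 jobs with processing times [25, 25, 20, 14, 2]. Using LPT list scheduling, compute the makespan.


Jobs (LPT sorted): [25, 25, 20, 14, 2]
Machines: 2
  J=25 → Machine 1 (load: 0+25=25)
  J=25 → Machine 2 (load: 0+25=25)
  J=20 → Machine 1 (load: 25+20=45)
  J=14 → Machine 2 (load: 25+14=39)
  J=2 → Machine 2 (load: 39+2=41)
Machine loads: [45, 41]
Makespan = max = 45 time units


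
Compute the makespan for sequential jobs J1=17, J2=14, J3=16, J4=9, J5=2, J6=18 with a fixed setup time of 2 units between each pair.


Makespan = Σ processing + (n-1) × setup
= (17 + 14 + 16 + 9 + 2 + 18) + (6-1)×2
= 76 + 10
= 86 time units


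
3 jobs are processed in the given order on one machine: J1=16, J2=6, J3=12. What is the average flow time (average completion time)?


Completion times:
  J1: completes at 16
  J2: completes at 22
  J3: completes at 34
Sum = 72
Average = 72/3
= 24.00


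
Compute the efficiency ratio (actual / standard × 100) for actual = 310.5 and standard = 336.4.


Efficiency = (actual / standard) × 100
= (310.5 / 336.4) × 100
= 92.3%


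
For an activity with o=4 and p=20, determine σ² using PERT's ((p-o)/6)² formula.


σ² = ((p - o) / 6)² = (p - o)² / 36
= (20 - 4)² / 36
= 16² / 36
= 256 / 36
= 7.1111


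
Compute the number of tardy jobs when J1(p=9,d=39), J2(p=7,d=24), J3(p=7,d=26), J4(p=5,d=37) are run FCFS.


Completion vs due date:
  J1: C=9, d=39 → on time
  J2: C=16, d=24 → on time
  J3: C=23, d=26 → on time
  J4: C=28, d=37 → on time
Tardy jobs: none
Count = 0


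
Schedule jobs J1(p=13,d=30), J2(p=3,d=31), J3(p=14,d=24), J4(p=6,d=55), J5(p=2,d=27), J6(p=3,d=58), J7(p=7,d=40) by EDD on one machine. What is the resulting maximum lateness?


EDD order: J3 → J5 → J1 → J2 → J7 → J4 → J6
Completion and lateness:
  J3: C=14, d=24, L=14-24=-10
  J5: C=16, d=27, L=16-27=-11
  J1: C=29, d=30, L=29-30=-1
  J2: C=32, d=31, L=32-31=1
  J7: C=39, d=40, L=39-40=-1
  J4: C=45, d=55, L=45-55=-10
  J6: C=48, d=58, L=48-58=-10
Lmax = max(-10, -11, -1, 1, -1, -10, -10)
= 1


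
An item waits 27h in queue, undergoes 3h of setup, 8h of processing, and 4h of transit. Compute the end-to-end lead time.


Lead time = queue + setup + processing + transit
= 27 + 3 + 8 + 4
= 42 hours


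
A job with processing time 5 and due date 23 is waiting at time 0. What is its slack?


Slack = due - current_time - processing
= 23 - 0 - 5
= 18


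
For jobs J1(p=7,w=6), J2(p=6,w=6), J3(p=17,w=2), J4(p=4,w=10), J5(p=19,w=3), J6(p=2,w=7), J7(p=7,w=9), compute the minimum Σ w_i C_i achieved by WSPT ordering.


WSPT order (by p/w): J6 → J4 → J7 → J2 → J1 → J5 → J3
  J6: C=2, w·C=7×2=14
  J4: C=6, w·C=10×6=60
  J7: C=13, w·C=9×13=117
  J2: C=19, w·C=6×19=114
  J1: C=26, w·C=6×26=156
  J5: C=45, w·C=3×45=135
  J3: C=62, w·C=2×62=124
Σ w·C = 720
= 720


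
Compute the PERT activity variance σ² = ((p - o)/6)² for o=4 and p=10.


σ² = ((p - o) / 6)² = (p - o)² / 36
= (10 - 4)² / 36
= 6² / 36
= 36 / 36
= 1.0000


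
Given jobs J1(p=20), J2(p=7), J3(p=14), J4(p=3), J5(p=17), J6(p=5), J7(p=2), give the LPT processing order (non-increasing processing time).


LPT: sort by longest processing time first
  J1: p=20
  J5: p=17
  J3: p=14
  J2: p=7
  J6: p=5
  J4: p=3
  J7: p=2
Order: J1 → J5 → J3 → J2 → J6 → J4 → J7


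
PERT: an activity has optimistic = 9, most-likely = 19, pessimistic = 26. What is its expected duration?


te = (o + 4m + p) / 6
= (9 + 4×19 + 26) / 6
= (9 + 76 + 26) / 6
= 111 / 6
= 18.50


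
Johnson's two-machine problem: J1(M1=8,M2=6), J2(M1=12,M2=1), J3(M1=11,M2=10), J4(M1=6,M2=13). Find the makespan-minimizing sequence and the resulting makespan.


Johnson's rule:
Group 1 (M1≤M2, sort by M1): ['J4']
Group 2 (M1>M2, sort desc M2): ['J3', 'J1', 'J2']
Sequence: J4 → J3 → J1 → J2
Makespan calculation:
  J4: M1 done=6, M2 done=19
  J3: M1 done=17, M2 done=29
  J1: M1 done=25, M2 done=35
  J2: M1 done=37, M2 done=38
= Sequence: J4 → J3 → J1 → J2, Makespan: 38


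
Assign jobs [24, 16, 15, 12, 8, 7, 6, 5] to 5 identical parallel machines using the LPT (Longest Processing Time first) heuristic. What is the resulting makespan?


Jobs (LPT sorted): [24, 16, 15, 12, 8, 7, 6, 5]
Machines: 5
  J=24 → Machine 1 (load: 0+24=24)
  J=16 → Machine 2 (load: 0+16=16)
  J=15 → Machine 3 (load: 0+15=15)
  J=12 → Machine 4 (load: 0+12=12)
  J=8 → Machine 5 (load: 0+8=8)
  J=7 → Machine 5 (load: 8+7=15)
  J=6 → Machine 4 (load: 12+6=18)
  J=5 → Machine 3 (load: 15+5=20)
Machine loads: [24, 16, 20, 18, 15]
Makespan = max = 24 time units


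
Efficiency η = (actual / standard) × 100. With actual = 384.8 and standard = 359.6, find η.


Efficiency = (actual / standard) × 100
= (384.8 / 359.6) × 100
= 107.0%


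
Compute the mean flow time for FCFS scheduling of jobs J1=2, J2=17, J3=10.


Completion times:
  J1: completes at 2
  J2: completes at 19
  J3: completes at 29
Sum = 50
Average = 50/3
= 16.67


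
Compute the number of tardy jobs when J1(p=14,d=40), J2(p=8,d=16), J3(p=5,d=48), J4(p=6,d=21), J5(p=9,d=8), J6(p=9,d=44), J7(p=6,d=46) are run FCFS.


Completion vs due date:
  J1: C=14, d=40 → on time
  J2: C=22, d=16 → TARDY
  J3: C=27, d=48 → on time
  J4: C=33, d=21 → TARDY
  J5: C=42, d=8 → TARDY
  J6: C=51, d=44 → TARDY
  J7: C=57, d=46 → TARDY
Tardy jobs: J2, J4, J5, J6, J7
Count = 5


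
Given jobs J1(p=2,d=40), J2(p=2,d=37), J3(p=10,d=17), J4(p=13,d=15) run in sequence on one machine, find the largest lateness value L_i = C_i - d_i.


Lateness per job (L = C - d):
  J1: C=2, d=40, L=-38
  J2: C=4, d=37, L=-33
  J3: C=14, d=17, L=-3
  J4: C=27, d=15, L=12
Lmax = max(-38, -33, -3, 12)
= 12


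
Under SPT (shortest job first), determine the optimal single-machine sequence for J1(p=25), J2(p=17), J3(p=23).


SPT: sort by shortest processing time
  J2: p=17
  J3: p=23
  J1: p=25
Order: J2 → J3 → J1


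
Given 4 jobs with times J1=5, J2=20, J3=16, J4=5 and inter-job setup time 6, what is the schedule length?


Makespan = Σ processing + (n-1) × setup
= (5 + 20 + 16 + 5) + (4-1)×6
= 46 + 18
= 64 time units


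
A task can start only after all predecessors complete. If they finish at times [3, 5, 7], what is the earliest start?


ES = max of all predecessor completion times
Predecessors: [3, 5, 7]
ES = max(3, 5, 7)
= 7


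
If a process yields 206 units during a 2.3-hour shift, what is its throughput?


Throughput = units / time
= 206 / 2.3
= 89.6 units/hour


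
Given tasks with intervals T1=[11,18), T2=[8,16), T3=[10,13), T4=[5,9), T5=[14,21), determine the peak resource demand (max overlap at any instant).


Check each time point for overlaps:
  t=11: 3 tasks active (T1, T2, T3)
Max concurrent = 3


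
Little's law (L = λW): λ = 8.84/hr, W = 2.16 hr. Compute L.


Little's law: L = λ × W
= 8.84 × 2.16
= 19.09


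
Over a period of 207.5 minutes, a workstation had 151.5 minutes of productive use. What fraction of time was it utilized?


Utilization = busy / total × 100
= 151.5 / 207.5 × 100
= 73.0%


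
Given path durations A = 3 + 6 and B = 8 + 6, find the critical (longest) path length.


Path A: 3 + 6 = 9
Path B: 8 + 6 = 14
Critical path = longest = max(9, 14)
= 14 (Path B)


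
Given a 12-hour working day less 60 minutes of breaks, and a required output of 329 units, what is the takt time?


Available = 12×60 - 60 = 660 min
Takt time = 660 / 329
= 2.01 min/unit


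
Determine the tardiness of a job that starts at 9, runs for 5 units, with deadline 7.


Completion = start + processing = 9 + 5 = 14
Tardiness = max(0, C - d) = max(0, 14 - 7)
= max(0, 7)
= 7


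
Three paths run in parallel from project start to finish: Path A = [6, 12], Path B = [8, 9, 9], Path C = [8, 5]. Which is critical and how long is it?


Path A: 6 + 12 = 18
Path B: 8 + 9 + 9 = 26
Path C: 8 + 5 = 13
Critical path = longest = max(18, 26, 13)
= 26 (Path B)


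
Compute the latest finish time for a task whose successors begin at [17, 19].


LF = min of all successor start times
Successors start at: [17, 19]
LF = min(17, 19)
= 17


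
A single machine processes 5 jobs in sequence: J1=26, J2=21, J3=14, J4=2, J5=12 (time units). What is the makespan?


Sequential makespan: sum all processing times
= 26 + 21 + 14 + 2 + 12
= 75 time units


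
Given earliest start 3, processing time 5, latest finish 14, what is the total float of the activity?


EF = ES + duration = 3 + 5 = 8
LS = LF - duration = 14 - 5 = 9
Total Float = LF - EF = 14 - 8
(or LS - ES = 9 - 3)
= 6


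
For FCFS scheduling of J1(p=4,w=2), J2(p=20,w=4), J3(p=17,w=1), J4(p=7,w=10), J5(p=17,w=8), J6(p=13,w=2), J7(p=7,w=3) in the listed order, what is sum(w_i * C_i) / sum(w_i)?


Completion times:
  J1: C=4, w×C=2×4=8
  J2: C=24, w×C=4×24=96
  J3: C=41, w×C=1×41=41
  J4: C=48, w×C=10×48=480
  J5: C=65, w×C=8×65=520
  J6: C=78, w×C=2×78=156
  J7: C=85, w×C=3×85=255
Sum w×C = 1556
Sum w = 30
Weighted avg = 1556/30
= 51.87


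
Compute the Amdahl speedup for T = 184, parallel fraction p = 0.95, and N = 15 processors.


Amdahl's law: T_p = T × ((1-p) + p/N)
= 184 × ((1-0.95) + 0.95/15)
= 184 × (0.05 + 0.0633)
= 184 × 0.1133
= 20.85
Speedup = 184/20.85
= 8.82×


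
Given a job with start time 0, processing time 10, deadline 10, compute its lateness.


Completion = 0 + 10 = 10
Lateness = C - d = 10 - 10
= 0


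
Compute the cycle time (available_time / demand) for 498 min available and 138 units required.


Cycle time = available time / demand
= 498 / 138
= 3.61 min/unit


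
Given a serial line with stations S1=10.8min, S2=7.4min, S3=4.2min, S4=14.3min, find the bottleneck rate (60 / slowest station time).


Bottleneck = longest station time
Station times: [10.8, 7.4, 4.2, 14.3]
Max = 14.3 min
Rate = 60 / 14.3
= 4.20 units/hour (bottleneck: 14.3min)


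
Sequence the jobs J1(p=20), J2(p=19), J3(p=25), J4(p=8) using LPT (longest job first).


LPT: sort by longest processing time first
  J3: p=25
  J1: p=20
  J2: p=19
  J4: p=8
Order: J3 → J1 → J2 → J4


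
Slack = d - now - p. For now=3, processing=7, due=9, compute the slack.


Slack = due - current_time - processing
= 9 - 3 - 7
= -1


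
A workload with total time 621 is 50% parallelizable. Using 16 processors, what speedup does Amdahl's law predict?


Amdahl's law: T_p = T × ((1-p) + p/N)
= 621 × ((1-0.5) + 0.5/16)
= 621 × (0.50 + 0.0312)
= 621 × 0.5312
= 329.91
Speedup = 621/329.91
= 1.88×


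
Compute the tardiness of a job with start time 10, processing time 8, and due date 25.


Completion = start + processing = 10 + 8 = 18
Tardiness = max(0, C - d) = max(0, 18 - 25)
= max(0, -7)
= 0


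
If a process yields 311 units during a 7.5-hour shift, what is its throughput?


Throughput = units / time
= 311 / 7.5
= 41.5 units/hour


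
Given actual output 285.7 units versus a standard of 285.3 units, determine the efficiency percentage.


Efficiency = (actual / standard) × 100
= (285.7 / 285.3) × 100
= 100.1%


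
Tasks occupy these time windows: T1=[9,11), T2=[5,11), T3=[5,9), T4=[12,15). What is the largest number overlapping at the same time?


Check each time point for overlaps:
  t=5: 2 tasks active (T2, T3)
Max concurrent = 2


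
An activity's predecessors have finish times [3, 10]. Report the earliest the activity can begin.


ES = max of all predecessor completion times
Predecessors: [3, 10]
ES = max(3, 10)
= 10


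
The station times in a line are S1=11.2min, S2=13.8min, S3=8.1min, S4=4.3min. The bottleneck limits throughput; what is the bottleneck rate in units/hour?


Bottleneck = longest station time
Station times: [11.2, 13.8, 8.1, 4.3]
Max = 13.8 min
Rate = 60 / 13.8
= 4.35 units/hour (bottleneck: 13.8min)


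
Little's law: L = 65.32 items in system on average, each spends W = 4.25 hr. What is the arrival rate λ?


Little's law: L = λW → λ = L / W
= 65.32 / 4.25
= 15.37 per hour


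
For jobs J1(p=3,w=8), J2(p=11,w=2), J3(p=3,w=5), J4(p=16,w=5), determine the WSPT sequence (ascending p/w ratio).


WSPT (Smith's rule): sort by p/w ascending
  J1: p/w = 3/8 = 0.375
  J3: p/w = 3/5 = 0.600
  J4: p/w = 16/5 = 3.200
  J2: p/w = 11/2 = 5.500
Order: J1 → J3 → J4 → J2


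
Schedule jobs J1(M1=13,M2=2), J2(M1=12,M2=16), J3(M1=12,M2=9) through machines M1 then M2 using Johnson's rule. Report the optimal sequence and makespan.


Johnson's rule:
Group 1 (M1≤M2, sort by M1): ['J2']
Group 2 (M1>M2, sort desc M2): ['J3', 'J1']
Sequence: J2 → J3 → J1
Makespan calculation:
  J2: M1 done=12, M2 done=28
  J3: M1 done=24, M2 done=37
  J1: M1 done=37, M2 done=39
= Sequence: J2 → J3 → J1, Makespan: 39


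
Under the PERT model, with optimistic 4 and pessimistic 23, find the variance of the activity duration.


σ² = ((p - o) / 6)² = (p - o)² / 36
= (23 - 4)² / 36
= 19² / 36
= 361 / 36
= 10.0278


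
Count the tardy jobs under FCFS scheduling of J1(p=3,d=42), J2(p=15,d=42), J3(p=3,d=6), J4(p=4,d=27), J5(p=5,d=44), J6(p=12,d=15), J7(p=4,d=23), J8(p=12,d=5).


Completion vs due date:
  J1: C=3, d=42 → on time
  J2: C=18, d=42 → on time
  J3: C=21, d=6 → TARDY
  J4: C=25, d=27 → on time
  J5: C=30, d=44 → on time
  J6: C=42, d=15 → TARDY
  J7: C=46, d=23 → TARDY
  J8: C=58, d=5 → TARDY
Tardy jobs: J3, J6, J7, J8
Count = 4


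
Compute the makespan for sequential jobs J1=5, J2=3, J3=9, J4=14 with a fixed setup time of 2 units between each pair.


Makespan = Σ processing + (n-1) × setup
= (5 + 3 + 9 + 14) + (4-1)×2
= 31 + 6
= 37 time units


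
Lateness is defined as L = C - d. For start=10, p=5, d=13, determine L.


Completion = 10 + 5 = 15
Lateness = C - d = 15 - 13
= 2


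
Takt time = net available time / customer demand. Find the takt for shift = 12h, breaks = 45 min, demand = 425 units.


Available = 12×60 - 45 = 675 min
Takt time = 675 / 425
= 1.59 min/unit


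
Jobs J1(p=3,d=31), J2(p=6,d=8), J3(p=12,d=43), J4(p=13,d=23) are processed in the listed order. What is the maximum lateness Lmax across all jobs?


Lateness per job (L = C - d):
  J1: C=3, d=31, L=-28
  J2: C=9, d=8, L=1
  J3: C=21, d=43, L=-22
  J4: C=34, d=23, L=11
Lmax = max(-28, 1, -22, 11)
= 11


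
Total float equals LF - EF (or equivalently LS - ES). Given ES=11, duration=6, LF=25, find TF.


EF = ES + duration = 11 + 6 = 17
LS = LF - duration = 25 - 6 = 19
Total Float = LF - EF = 25 - 17
(or LS - ES = 19 - 11)
= 8


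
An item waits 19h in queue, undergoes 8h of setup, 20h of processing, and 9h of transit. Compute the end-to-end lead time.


Lead time = queue + setup + processing + transit
= 19 + 8 + 20 + 9
= 56 hours


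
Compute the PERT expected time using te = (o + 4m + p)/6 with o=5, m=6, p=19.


te = (o + 4m + p) / 6
= (5 + 4×6 + 19) / 6
= (5 + 24 + 19) / 6
= 48 / 6
= 8.00


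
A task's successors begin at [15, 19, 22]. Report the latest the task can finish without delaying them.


LF = min of all successor start times
Successors start at: [15, 19, 22]
LF = min(15, 19, 22)
= 15


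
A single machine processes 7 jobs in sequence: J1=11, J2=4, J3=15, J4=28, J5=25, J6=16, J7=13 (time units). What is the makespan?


Sequential makespan: sum all processing times
= 11 + 4 + 15 + 28 + 25 + 16 + 13
= 112 time units


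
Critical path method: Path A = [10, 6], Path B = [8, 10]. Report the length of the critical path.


Path A: 10 + 6 = 16
Path B: 8 + 10 = 18
Critical path = longest = max(16, 18)
= 18 (Path B)


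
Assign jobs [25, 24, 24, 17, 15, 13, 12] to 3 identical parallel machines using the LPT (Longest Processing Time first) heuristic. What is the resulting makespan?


Jobs (LPT sorted): [25, 24, 24, 17, 15, 13, 12]
Machines: 3
  J=25 → Machine 1 (load: 0+25=25)
  J=24 → Machine 2 (load: 0+24=24)
  J=24 → Machine 3 (load: 0+24=24)
  J=17 → Machine 2 (load: 24+17=41)
  J=15 → Machine 3 (load: 24+15=39)
  J=13 → Machine 1 (load: 25+13=38)
  J=12 → Machine 1 (load: 38+12=50)
Machine loads: [50, 41, 39]
Makespan = max = 50 time units


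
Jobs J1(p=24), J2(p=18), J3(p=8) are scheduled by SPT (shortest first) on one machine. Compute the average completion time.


SPT order: J3 → J2 → J1
Completion times:
  J3: C=8
  J2: C=26
  J1: C=50
Sum = 84, n = 3
Mean flow = 84/3
= 28.00


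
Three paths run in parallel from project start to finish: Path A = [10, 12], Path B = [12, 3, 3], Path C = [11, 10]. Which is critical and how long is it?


Path A: 10 + 12 = 22
Path B: 12 + 3 + 3 = 18
Path C: 11 + 10 = 21
Critical path = longest = max(22, 18, 21)
= 22 (Path A)


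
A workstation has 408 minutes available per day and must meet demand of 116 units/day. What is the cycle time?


Cycle time = available time / demand
= 408 / 116
= 3.52 min/unit


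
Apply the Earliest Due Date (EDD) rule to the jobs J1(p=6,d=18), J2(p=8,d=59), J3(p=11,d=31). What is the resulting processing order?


EDD: sort by earliest due date
  J1: d=18, p=6
  J3: d=31, p=11
  J2: d=59, p=8
Order: J1 → J3 → J2


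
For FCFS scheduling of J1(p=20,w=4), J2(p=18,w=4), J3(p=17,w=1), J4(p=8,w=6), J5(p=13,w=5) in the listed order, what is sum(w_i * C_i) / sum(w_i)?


Completion times:
  J1: C=20, w×C=4×20=80
  J2: C=38, w×C=4×38=152
  J3: C=55, w×C=1×55=55
  J4: C=63, w×C=6×63=378
  J5: C=76, w×C=5×76=380
Sum w×C = 1045
Sum w = 20
Weighted avg = 1045/20
= 52.25


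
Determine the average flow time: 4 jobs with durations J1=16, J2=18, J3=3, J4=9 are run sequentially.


Completion times:
  J1: completes at 16
  J2: completes at 34
  J3: completes at 37
  J4: completes at 46
Sum = 133
Average = 133/4
= 33.25


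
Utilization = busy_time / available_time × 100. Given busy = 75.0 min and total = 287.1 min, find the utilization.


Utilization = busy / total × 100
= 75.0 / 287.1 × 100
= 26.1%


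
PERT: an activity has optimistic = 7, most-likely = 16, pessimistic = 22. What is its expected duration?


te = (o + 4m + p) / 6
= (7 + 4×16 + 22) / 6
= (7 + 64 + 22) / 6
= 93 / 6
= 15.50


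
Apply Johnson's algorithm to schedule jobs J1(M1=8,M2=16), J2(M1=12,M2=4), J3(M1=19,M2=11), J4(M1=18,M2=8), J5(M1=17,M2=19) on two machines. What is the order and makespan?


Johnson's rule:
Group 1 (M1≤M2, sort by M1): ['J1', 'J5']
Group 2 (M1>M2, sort desc M2): ['J3', 'J4', 'J2']
Sequence: J1 → J5 → J3 → J4 → J2
Makespan calculation:
  J1: M1 done=8, M2 done=24
  J5: M1 done=25, M2 done=44
  J3: M1 done=44, M2 done=55
  J4: M1 done=62, M2 done=70
  J2: M1 done=74, M2 done=78
= Sequence: J1 → J5 → J3 → J4 → J2, Makespan: 78


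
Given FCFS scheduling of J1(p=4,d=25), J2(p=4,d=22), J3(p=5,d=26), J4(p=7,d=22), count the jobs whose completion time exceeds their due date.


Completion vs due date:
  J1: C=4, d=25 → on time
  J2: C=8, d=22 → on time
  J3: C=13, d=26 → on time
  J4: C=20, d=22 → on time
Tardy jobs: none
Count = 0


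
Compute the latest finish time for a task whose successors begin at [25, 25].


LF = min of all successor start times
Successors start at: [25, 25]
LF = min(25, 25)
= 25


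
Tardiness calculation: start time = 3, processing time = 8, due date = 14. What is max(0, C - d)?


Completion = start + processing = 3 + 8 = 11
Tardiness = max(0, C - d) = max(0, 11 - 14)
= max(0, -3)
= 0


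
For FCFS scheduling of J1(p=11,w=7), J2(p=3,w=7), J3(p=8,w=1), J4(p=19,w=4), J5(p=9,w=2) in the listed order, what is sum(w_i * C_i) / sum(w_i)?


Completion times:
  J1: C=11, w×C=7×11=77
  J2: C=14, w×C=7×14=98
  J3: C=22, w×C=1×22=22
  J4: C=41, w×C=4×41=164
  J5: C=50, w×C=2×50=100
Sum w×C = 461
Sum w = 21
Weighted avg = 461/21
= 21.95
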